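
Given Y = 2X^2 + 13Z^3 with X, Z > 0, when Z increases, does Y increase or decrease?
Y increases

Taking the partial derivative:
∂Y/∂Z = 39Z^2

∂Y/∂Z = 39Z^2 > 0 (assuming positive values)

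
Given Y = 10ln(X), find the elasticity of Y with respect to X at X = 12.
Elasticity = 1/ln(12) ≈ 0.4024

Elasticity = (dY/dX) · (X/Y)

dY/dX = 10/X
At X = 12: dY/dX = 5/6, Y = 10·ln(12)

Elasticity = (5/6) · (12 / (10·ln(12))) = 1/ln(12) ≈ 0.4024

Interpretation: for a small percentage change in X, the percentage change in Y is approximately 0.40 times as large.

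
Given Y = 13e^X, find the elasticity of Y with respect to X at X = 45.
Elasticity = 45

Elasticity = (dY/dX) · (X/Y)

dY/dX = 13·e^X
At X = 45: dY/dX = 13·e^45, Y = 13·e^45

Elasticity = (13·e^45) · (45 / (13·e^45)) = 45

Interpretation: for a small percentage change in X, the percentage change in Y is approximately 45.00 times as large.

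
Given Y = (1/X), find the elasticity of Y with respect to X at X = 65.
Elasticity = -1

Elasticity = (dY/dX) · (X/Y)

dY/dX = -1/X²
At X = 65: dY/dX = -1/4225, Y = 1/65

Elasticity = (-1/4225) · (65 / (1/65)) = -1

Interpretation: for a small percentage change in X, the percentage change in Y is approximately -1.00 times as large.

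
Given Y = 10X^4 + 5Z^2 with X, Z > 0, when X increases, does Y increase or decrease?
Y increases

Taking the partial derivative:
∂Y/∂X = 40X^3

∂Y/∂X = 40X^3 > 0 (assuming positive values)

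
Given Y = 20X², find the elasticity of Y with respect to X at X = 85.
Elasticity = 2

Elasticity = (dY/dX) · (X/Y)

dY/dX = 40·X
At X = 85: dY/dX = 3400, Y = 144500

Elasticity = 3400 · (85 / 144500) = 2

Interpretation: for a small percentage change in X, the percentage change in Y is approximately 2.00 times as large.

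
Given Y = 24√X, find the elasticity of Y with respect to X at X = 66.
Elasticity = 1/2

Elasticity = (dY/dX) · (X/Y)

dY/dX = 12/√X
At X = 66: dY/dX = 2·√66/11, Y = 24·√66

Elasticity = (2·√66/11) · (66 / (24·√66)) = 1/2

Interpretation: for a small percentage change in X, the percentage change in Y is approximately 0.50 times as large.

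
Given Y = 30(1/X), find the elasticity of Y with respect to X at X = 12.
Elasticity = -1

Elasticity = (dY/dX) · (X/Y)

dY/dX = -30/X²
At X = 12: dY/dX = -5/24, Y = 5/2

Elasticity = (-5/24) · (12 / (5/2)) = -1

Interpretation: for a small percentage change in X, the percentage change in Y is approximately -1.00 times as large.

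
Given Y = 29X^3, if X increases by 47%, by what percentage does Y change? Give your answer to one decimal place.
217.7%

For Y = 29X^3:
If X → X(1 + 0.47)
Then Y → Y · (1 + 0.47)^3
     ≈ Y · 3.1765

Percentage change = ((1 + 0.47)^3 − 1) × 100% ≈ 217.7%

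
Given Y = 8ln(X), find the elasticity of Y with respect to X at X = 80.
Elasticity = 1/ln(80) ≈ 0.2282

Elasticity = (dY/dX) · (X/Y)

dY/dX = 8/X
At X = 80: dY/dX = 1/10, Y = 8·ln(80)

Elasticity = (1/10) · (80 / (8·ln(80))) = 1/ln(80) ≈ 0.2282

Interpretation: for a small percentage change in X, the percentage change in Y is approximately 0.23 times as large.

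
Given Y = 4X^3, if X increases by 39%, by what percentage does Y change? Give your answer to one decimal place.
168.6%

For Y = 4X^3:
If X → X(1 + 0.39)
Then Y → Y · (1 + 0.39)^3
     ≈ Y · 2.6856

Percentage change = ((1 + 0.39)^3 − 1) × 100% ≈ 168.6%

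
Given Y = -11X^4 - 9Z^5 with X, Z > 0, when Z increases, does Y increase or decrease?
Y decreases

Taking the partial derivative:
∂Y/∂Z = -45Z^4

∂Y/∂Z = -45Z^4 < 0 (assuming positive values)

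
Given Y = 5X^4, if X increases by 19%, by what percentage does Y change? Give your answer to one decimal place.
100.5%

For Y = 5X^4:
If X → X(1 + 0.19)
Then Y → Y · (1 + 0.19)^4
     ≈ Y · 2.0053

Percentage change = ((1 + 0.19)^4 − 1) × 100% ≈ 100.5%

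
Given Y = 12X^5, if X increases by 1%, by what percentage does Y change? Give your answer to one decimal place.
5.1%

For Y = 12X^5:
If X → X(1 + 0.01)
Then Y → Y · (1 + 0.01)^5
     ≈ Y · 1.0510

Percentage change = ((1 + 0.01)^5 − 1) × 100% ≈ 5.1%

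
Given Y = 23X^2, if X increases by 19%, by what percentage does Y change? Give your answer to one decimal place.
41.6%

For Y = 23X^2:
If X → X(1 + 0.19)
Then Y → Y · (1 + 0.19)^2
     = Y · 1.4161

Percentage change = ((1 + 0.19)^2 − 1) × 100% ≈ 41.6%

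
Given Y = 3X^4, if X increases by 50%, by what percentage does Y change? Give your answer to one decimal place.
406.3%

For Y = 3X^4:
If X → X(1 + 0.5)
Then Y → Y · (1 + 0.5)^4
     = Y · 5.0625

Percentage change = ((1 + 0.5)^4 − 1) × 100% ≈ 406.3%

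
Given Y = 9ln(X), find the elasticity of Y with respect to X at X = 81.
Elasticity = 1/ln(81) ≈ 0.2276

Elasticity = (dY/dX) · (X/Y)

dY/dX = 9/X
At X = 81: dY/dX = 1/9, Y = 9·ln(81)

Elasticity = (1/9) · (81 / (9·ln(81))) = 1/ln(81) ≈ 0.2276

Interpretation: for a small percentage change in X, the percentage change in Y is approximately 0.23 times as large.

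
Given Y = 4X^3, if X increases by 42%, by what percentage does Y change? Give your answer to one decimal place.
186.3%

For Y = 4X^3:
If X → X(1 + 0.42)
Then Y → Y · (1 + 0.42)^3
     ≈ Y · 2.8633

Percentage change = ((1 + 0.42)^3 − 1) × 100% ≈ 186.3%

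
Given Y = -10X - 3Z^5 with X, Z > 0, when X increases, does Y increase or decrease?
Y decreases

Taking the partial derivative:
∂Y/∂X = -10

∂Y/∂X = -10 < 0 (assuming positive values)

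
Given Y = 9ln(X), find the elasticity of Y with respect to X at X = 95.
Elasticity = 1/ln(95) ≈ 0.2196

Elasticity = (dY/dX) · (X/Y)

dY/dX = 9/X
At X = 95: dY/dX = 9/95, Y = 9·ln(95)

Elasticity = (9/95) · (95 / (9·ln(95))) = 1/ln(95) ≈ 0.2196

Interpretation: for a small percentage change in X, the percentage change in Y is approximately 0.22 times as large.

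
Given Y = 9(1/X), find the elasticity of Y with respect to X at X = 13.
Elasticity = -1

Elasticity = (dY/dX) · (X/Y)

dY/dX = -9/X²
At X = 13: dY/dX = -9/169, Y = 9/13

Elasticity = (-9/169) · (13 / (9/13)) = -1

Interpretation: for a small percentage change in X, the percentage change in Y is approximately -1.00 times as large.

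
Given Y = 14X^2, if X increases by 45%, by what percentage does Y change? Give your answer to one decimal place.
110.3%

For Y = 14X^2:
If X → X(1 + 0.45)
Then Y → Y · (1 + 0.45)^2
     = Y · 2.1025

Percentage change = ((1 + 0.45)^2 − 1) × 100% ≈ 110.3%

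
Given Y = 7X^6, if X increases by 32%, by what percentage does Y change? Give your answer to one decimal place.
429.0%

For Y = 7X^6:
If X → X(1 + 0.32)
Then Y → Y · (1 + 0.32)^6
     ≈ Y · 5.2899

Percentage change = ((1 + 0.32)^6 − 1) × 100% ≈ 429.0%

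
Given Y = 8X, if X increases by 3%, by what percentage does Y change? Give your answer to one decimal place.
3.0%

For Y = 8X:
If X → X(1 + 0.03)
Then Y → Y · (1 + 0.03)^1
     = Y · 1.0300

Percentage change = ((1 + 0.03)^1 − 1) × 100% = 3.0%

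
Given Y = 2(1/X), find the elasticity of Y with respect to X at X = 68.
Elasticity = -1

Elasticity = (dY/dX) · (X/Y)

dY/dX = -2/X²
At X = 68: dY/dX = -1/2312, Y = 1/34

Elasticity = (-1/2312) · (68 / (1/34)) = -1

Interpretation: for a small percentage change in X, the percentage change in Y is approximately -1.00 times as large.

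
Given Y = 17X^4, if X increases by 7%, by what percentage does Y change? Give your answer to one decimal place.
31.1%

For Y = 17X^4:
If X → X(1 + 0.07)
Then Y → Y · (1 + 0.07)^4
     ≈ Y · 1.3108

Percentage change = ((1 + 0.07)^4 − 1) × 100% ≈ 31.1%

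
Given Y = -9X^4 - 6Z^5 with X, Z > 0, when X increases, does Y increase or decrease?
Y decreases

Taking the partial derivative:
∂Y/∂X = -36X^3

∂Y/∂X = -36X^3 < 0 (assuming positive values)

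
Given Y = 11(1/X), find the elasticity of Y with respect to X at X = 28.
Elasticity = -1

Elasticity = (dY/dX) · (X/Y)

dY/dX = -11/X²
At X = 28: dY/dX = -11/784, Y = 11/28

Elasticity = (-11/784) · (28 / (11/28)) = -1

Interpretation: for a small percentage change in X, the percentage change in Y is approximately -1.00 times as large.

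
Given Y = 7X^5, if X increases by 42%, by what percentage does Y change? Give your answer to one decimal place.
477.4%

For Y = 7X^5:
If X → X(1 + 0.42)
Then Y → Y · (1 + 0.42)^5
     ≈ Y · 5.7735

Percentage change = ((1 + 0.42)^5 − 1) × 100% ≈ 477.4%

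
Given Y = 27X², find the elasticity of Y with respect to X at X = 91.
Elasticity = 2

Elasticity = (dY/dX) · (X/Y)

dY/dX = 54·X
At X = 91: dY/dX = 4914, Y = 223587

Elasticity = 4914 · (91 / 223587) = 2

Interpretation: for a small percentage change in X, the percentage change in Y is approximately 2.00 times as large.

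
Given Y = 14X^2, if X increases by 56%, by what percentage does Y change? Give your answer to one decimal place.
143.4%

For Y = 14X^2:
If X → X(1 + 0.56)
Then Y → Y · (1 + 0.56)^2
     = Y · 2.4336

Percentage change = ((1 + 0.56)^2 − 1) × 100% ≈ 143.4%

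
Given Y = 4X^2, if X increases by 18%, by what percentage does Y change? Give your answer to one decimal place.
39.2%

For Y = 4X^2:
If X → X(1 + 0.18)
Then Y → Y · (1 + 0.18)^2
     = Y · 1.3924

Percentage change = ((1 + 0.18)^2 − 1) × 100% ≈ 39.2%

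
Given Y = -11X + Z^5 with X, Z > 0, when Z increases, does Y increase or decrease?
Y increases

Taking the partial derivative:
∂Y/∂Z = 5Z^4

∂Y/∂Z = 5Z^4 > 0 (assuming positive values)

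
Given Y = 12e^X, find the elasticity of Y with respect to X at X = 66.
Elasticity = 66

Elasticity = (dY/dX) · (X/Y)

dY/dX = 12·e^X
At X = 66: dY/dX = 12·e^66, Y = 12·e^66

Elasticity = (12·e^66) · (66 / (12·e^66)) = 66

Interpretation: for a small percentage change in X, the percentage change in Y is approximately 66.00 times as large.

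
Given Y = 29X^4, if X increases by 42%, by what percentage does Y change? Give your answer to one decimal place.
306.6%

For Y = 29X^4:
If X → X(1 + 0.42)
Then Y → Y · (1 + 0.42)^4
     ≈ Y · 4.0659

Percentage change = ((1 + 0.42)^4 − 1) × 100% ≈ 306.6%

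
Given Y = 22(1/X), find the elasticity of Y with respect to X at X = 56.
Elasticity = -1

Elasticity = (dY/dX) · (X/Y)

dY/dX = -22/X²
At X = 56: dY/dX = -11/1568, Y = 11/28

Elasticity = (-11/1568) · (56 / (11/28)) = -1

Interpretation: for a small percentage change in X, the percentage change in Y is approximately -1.00 times as large.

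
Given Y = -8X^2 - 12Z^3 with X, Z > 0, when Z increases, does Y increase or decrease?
Y decreases

Taking the partial derivative:
∂Y/∂Z = -36Z^2

∂Y/∂Z = -36Z^2 < 0 (assuming positive values)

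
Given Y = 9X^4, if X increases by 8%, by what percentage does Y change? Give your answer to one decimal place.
36.0%

For Y = 9X^4:
If X → X(1 + 0.08)
Then Y → Y · (1 + 0.08)^4
     ≈ Y · 1.3605

Percentage change = ((1 + 0.08)^4 − 1) × 100% ≈ 36.0%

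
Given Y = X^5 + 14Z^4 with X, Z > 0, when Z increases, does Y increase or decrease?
Y increases

Taking the partial derivative:
∂Y/∂Z = 56Z^3

∂Y/∂Z = 56Z^3 > 0 (assuming positive values)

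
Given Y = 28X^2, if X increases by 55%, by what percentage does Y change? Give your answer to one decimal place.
140.3%

For Y = 28X^2:
If X → X(1 + 0.55)
Then Y → Y · (1 + 0.55)^2
     = Y · 2.4025

Percentage change = ((1 + 0.55)^2 − 1) × 100% ≈ 140.3%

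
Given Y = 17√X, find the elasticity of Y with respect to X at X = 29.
Elasticity = 1/2

Elasticity = (dY/dX) · (X/Y)

dY/dX = 17/(2·√X)
At X = 29: dY/dX = 17·√29/58, Y = 17·√29

Elasticity = (17·√29/58) · (29 / (17·√29)) = 1/2

Interpretation: for a small percentage change in X, the percentage change in Y is approximately 0.50 times as large.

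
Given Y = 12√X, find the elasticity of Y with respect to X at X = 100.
Elasticity = 1/2

Elasticity = (dY/dX) · (X/Y)

dY/dX = 6/√X
At X = 100: dY/dX = 3/5, Y = 120

Elasticity = (3/5) · (100 / 120) = 1/2

Interpretation: for a small percentage change in X, the percentage change in Y is approximately 0.50 times as large.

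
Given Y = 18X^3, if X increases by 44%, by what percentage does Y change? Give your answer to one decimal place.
198.6%

For Y = 18X^3:
If X → X(1 + 0.44)
Then Y → Y · (1 + 0.44)^3
     ≈ Y · 2.9860

Percentage change = ((1 + 0.44)^3 − 1) × 100% ≈ 198.6%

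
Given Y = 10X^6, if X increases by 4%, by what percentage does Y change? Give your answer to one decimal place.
26.5%

For Y = 10X^6:
If X → X(1 + 0.04)
Then Y → Y · (1 + 0.04)^6
     ≈ Y · 1.2653

Percentage change = ((1 + 0.04)^6 − 1) × 100% ≈ 26.5%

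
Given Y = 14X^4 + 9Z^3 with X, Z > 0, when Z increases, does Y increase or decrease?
Y increases

Taking the partial derivative:
∂Y/∂Z = 27Z^2

∂Y/∂Z = 27Z^2 > 0 (assuming positive values)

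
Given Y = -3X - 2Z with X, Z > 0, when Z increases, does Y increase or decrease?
Y decreases

Taking the partial derivative:
∂Y/∂Z = -2

∂Y/∂Z = -2 < 0 (assuming positive values)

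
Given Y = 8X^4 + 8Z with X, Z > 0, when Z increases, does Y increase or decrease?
Y increases

Taking the partial derivative:
∂Y/∂Z = 8

∂Y/∂Z = 8 > 0 (assuming positive values)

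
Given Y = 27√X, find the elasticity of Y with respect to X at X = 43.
Elasticity = 1/2

Elasticity = (dY/dX) · (X/Y)

dY/dX = 27/(2·√X)
At X = 43: dY/dX = 27·√43/86, Y = 27·√43

Elasticity = (27·√43/86) · (43 / (27·√43)) = 1/2

Interpretation: for a small percentage change in X, the percentage change in Y is approximately 0.50 times as large.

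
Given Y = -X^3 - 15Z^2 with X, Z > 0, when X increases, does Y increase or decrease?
Y decreases

Taking the partial derivative:
∂Y/∂X = -3X^2

∂Y/∂X = -3X^2 < 0 (assuming positive values)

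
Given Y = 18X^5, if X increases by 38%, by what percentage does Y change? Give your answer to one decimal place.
400.5%

For Y = 18X^5:
If X → X(1 + 0.38)
Then Y → Y · (1 + 0.38)^5
     ≈ Y · 5.0049

Percentage change = ((1 + 0.38)^5 − 1) × 100% ≈ 400.5%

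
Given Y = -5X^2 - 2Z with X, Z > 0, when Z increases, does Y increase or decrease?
Y decreases

Taking the partial derivative:
∂Y/∂Z = -2

∂Y/∂Z = -2 < 0 (assuming positive values)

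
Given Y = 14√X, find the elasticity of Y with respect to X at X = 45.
Elasticity = 1/2

Elasticity = (dY/dX) · (X/Y)

dY/dX = 7/√X
At X = 45: dY/dX = 7·√5/15, Y = 42·√5

Elasticity = (7·√5/15) · (45 / (42·√5)) = 1/2

Interpretation: for a small percentage change in X, the percentage change in Y is approximately 0.50 times as large.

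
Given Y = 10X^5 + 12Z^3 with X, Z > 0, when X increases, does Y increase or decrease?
Y increases

Taking the partial derivative:
∂Y/∂X = 50X^4

∂Y/∂X = 50X^4 > 0 (assuming positive values)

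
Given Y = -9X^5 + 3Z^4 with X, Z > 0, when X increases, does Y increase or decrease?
Y decreases

Taking the partial derivative:
∂Y/∂X = -45X^4

∂Y/∂X = -45X^4 < 0 (assuming positive values)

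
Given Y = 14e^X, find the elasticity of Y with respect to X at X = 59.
Elasticity = 59

Elasticity = (dY/dX) · (X/Y)

dY/dX = 14·e^X
At X = 59: dY/dX = 14·e^59, Y = 14·e^59

Elasticity = (14·e^59) · (59 / (14·e^59)) = 59

Interpretation: for a small percentage change in X, the percentage change in Y is approximately 59.00 times as large.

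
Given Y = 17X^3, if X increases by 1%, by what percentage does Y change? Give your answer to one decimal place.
3.0%

For Y = 17X^3:
If X → X(1 + 0.01)
Then Y → Y · (1 + 0.01)^3
     ≈ Y · 1.0303

Percentage change = ((1 + 0.01)^3 − 1) × 100% ≈ 3.0%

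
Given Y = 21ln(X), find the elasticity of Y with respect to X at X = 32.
Elasticity = 1/ln(32) ≈ 0.2885

Elasticity = (dY/dX) · (X/Y)

dY/dX = 21/X
At X = 32: dY/dX = 21/32, Y = 21·ln(32)

Elasticity = (21/32) · (32 / (21·ln(32))) = 1/ln(32) ≈ 0.2885

Interpretation: for a small percentage change in X, the percentage change in Y is approximately 0.29 times as large.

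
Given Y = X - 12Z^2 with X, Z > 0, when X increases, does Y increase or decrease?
Y increases

Taking the partial derivative:
∂Y/∂X = 1

∂Y/∂X = 1 > 0 (assuming positive values)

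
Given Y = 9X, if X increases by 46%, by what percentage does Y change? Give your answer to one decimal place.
46.0%

For Y = 9X:
If X → X(1 + 0.46)
Then Y → Y · (1 + 0.46)^1
     = Y · 1.4600

Percentage change = ((1 + 0.46)^1 − 1) × 100% = 46.0%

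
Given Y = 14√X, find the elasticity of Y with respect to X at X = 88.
Elasticity = 1/2

Elasticity = (dY/dX) · (X/Y)

dY/dX = 7/√X
At X = 88: dY/dX = 7·√22/44, Y = 28·√22

Elasticity = (7·√22/44) · (88 / (28·√22)) = 1/2

Interpretation: for a small percentage change in X, the percentage change in Y is approximately 0.50 times as large.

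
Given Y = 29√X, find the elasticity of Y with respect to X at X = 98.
Elasticity = 1/2

Elasticity = (dY/dX) · (X/Y)

dY/dX = 29/(2·√X)
At X = 98: dY/dX = 29·√2/28, Y = 203·√2

Elasticity = (29·√2/28) · (98 / (203·√2)) = 1/2

Interpretation: for a small percentage change in X, the percentage change in Y is approximately 0.50 times as large.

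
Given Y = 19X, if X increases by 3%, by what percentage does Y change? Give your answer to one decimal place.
3.0%

For Y = 19X:
If X → X(1 + 0.03)
Then Y → Y · (1 + 0.03)^1
     = Y · 1.0300

Percentage change = ((1 + 0.03)^1 − 1) × 100% = 3.0%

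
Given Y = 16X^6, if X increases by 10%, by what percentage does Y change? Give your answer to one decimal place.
77.2%

For Y = 16X^6:
If X → X(1 + 0.1)
Then Y → Y · (1 + 0.1)^6
     ≈ Y · 1.7716

Percentage change = ((1 + 0.1)^6 − 1) × 100% ≈ 77.2%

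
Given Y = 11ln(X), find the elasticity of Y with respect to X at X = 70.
Elasticity = 1/ln(70) ≈ 0.2354

Elasticity = (dY/dX) · (X/Y)

dY/dX = 11/X
At X = 70: dY/dX = 11/70, Y = 11·ln(70)

Elasticity = (11/70) · (70 / (11·ln(70))) = 1/ln(70) ≈ 0.2354

Interpretation: for a small percentage change in X, the percentage change in Y is approximately 0.24 times as large.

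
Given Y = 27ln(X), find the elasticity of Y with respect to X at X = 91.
Elasticity = 1/ln(91) ≈ 0.2217

Elasticity = (dY/dX) · (X/Y)

dY/dX = 27/X
At X = 91: dY/dX = 27/91, Y = 27·ln(91)

Elasticity = (27/91) · (91 / (27·ln(91))) = 1/ln(91) ≈ 0.2217

Interpretation: for a small percentage change in X, the percentage change in Y is approximately 0.22 times as large.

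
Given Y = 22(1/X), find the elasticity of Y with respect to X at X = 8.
Elasticity = -1

Elasticity = (dY/dX) · (X/Y)

dY/dX = -22/X²
At X = 8: dY/dX = -11/32, Y = 11/4

Elasticity = (-11/32) · (8 / (11/4)) = -1

Interpretation: for a small percentage change in X, the percentage change in Y is approximately -1.00 times as large.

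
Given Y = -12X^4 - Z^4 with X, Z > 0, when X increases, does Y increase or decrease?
Y decreases

Taking the partial derivative:
∂Y/∂X = -48X^3

∂Y/∂X = -48X^3 < 0 (assuming positive values)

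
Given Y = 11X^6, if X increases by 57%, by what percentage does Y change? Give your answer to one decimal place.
1397.6%

For Y = 11X^6:
If X → X(1 + 0.57)
Then Y → Y · (1 + 0.57)^6
     ≈ Y · 14.9761

Percentage change = ((1 + 0.57)^6 − 1) × 100% ≈ 1397.6%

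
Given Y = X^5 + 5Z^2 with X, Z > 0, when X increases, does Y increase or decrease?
Y increases

Taking the partial derivative:
∂Y/∂X = 5X^4

∂Y/∂X = 5X^4 > 0 (assuming positive values)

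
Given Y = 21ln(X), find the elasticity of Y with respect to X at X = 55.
Elasticity = 1/ln(55) ≈ 0.2495

Elasticity = (dY/dX) · (X/Y)

dY/dX = 21/X
At X = 55: dY/dX = 21/55, Y = 21·ln(55)

Elasticity = (21/55) · (55 / (21·ln(55))) = 1/ln(55) ≈ 0.2495

Interpretation: for a small percentage change in X, the percentage change in Y is approximately 0.25 times as large.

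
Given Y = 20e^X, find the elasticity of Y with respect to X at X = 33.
Elasticity = 33

Elasticity = (dY/dX) · (X/Y)

dY/dX = 20·e^X
At X = 33: dY/dX = 20·e^33, Y = 20·e^33

Elasticity = (20·e^33) · (33 / (20·e^33)) = 33

Interpretation: for a small percentage change in X, the percentage change in Y is approximately 33.00 times as large.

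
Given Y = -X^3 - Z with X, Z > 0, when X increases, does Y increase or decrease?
Y decreases

Taking the partial derivative:
∂Y/∂X = -3X^2

∂Y/∂X = -3X^2 < 0 (assuming positive values)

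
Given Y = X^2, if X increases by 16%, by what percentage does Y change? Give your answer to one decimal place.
34.6%

For Y = X^2:
If X → X(1 + 0.16)
Then Y → Y · (1 + 0.16)^2
     = Y · 1.3456

Percentage change = ((1 + 0.16)^2 − 1) × 100% ≈ 34.6%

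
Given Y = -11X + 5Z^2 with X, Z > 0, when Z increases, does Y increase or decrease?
Y increases

Taking the partial derivative:
∂Y/∂Z = 10Z

∂Y/∂Z = 10Z > 0 (assuming positive values)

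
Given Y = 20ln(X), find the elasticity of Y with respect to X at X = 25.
Elasticity = 1/ln(25) ≈ 0.3107

Elasticity = (dY/dX) · (X/Y)

dY/dX = 20/X
At X = 25: dY/dX = 4/5, Y = 20·ln(25)

Elasticity = (4/5) · (25 / (20·ln(25))) = 1/ln(25) ≈ 0.3107

Interpretation: for a small percentage change in X, the percentage change in Y is approximately 0.31 times as large.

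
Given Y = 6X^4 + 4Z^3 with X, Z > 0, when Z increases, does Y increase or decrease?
Y increases

Taking the partial derivative:
∂Y/∂Z = 12Z^2

∂Y/∂Z = 12Z^2 > 0 (assuming positive values)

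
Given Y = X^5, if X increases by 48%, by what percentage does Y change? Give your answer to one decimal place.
610.1%

For Y = X^5:
If X → X(1 + 0.48)
Then Y → Y · (1 + 0.48)^5
     ≈ Y · 7.1008

Percentage change = ((1 + 0.48)^5 − 1) × 100% ≈ 610.1%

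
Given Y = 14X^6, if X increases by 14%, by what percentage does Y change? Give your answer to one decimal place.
119.5%

For Y = 14X^6:
If X → X(1 + 0.14)
Then Y → Y · (1 + 0.14)^6
     ≈ Y · 2.1950

Percentage change = ((1 + 0.14)^6 − 1) × 100% ≈ 119.5%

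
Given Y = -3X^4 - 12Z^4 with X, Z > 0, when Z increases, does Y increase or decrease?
Y decreases

Taking the partial derivative:
∂Y/∂Z = -48Z^3

∂Y/∂Z = -48Z^3 < 0 (assuming positive values)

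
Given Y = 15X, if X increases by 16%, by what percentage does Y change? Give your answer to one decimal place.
16.0%

For Y = 15X:
If X → X(1 + 0.16)
Then Y → Y · (1 + 0.16)^1
     = Y · 1.1600

Percentage change = ((1 + 0.16)^1 − 1) × 100% = 16.0%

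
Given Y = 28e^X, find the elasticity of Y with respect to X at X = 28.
Elasticity = 28

Elasticity = (dY/dX) · (X/Y)

dY/dX = 28·e^X
At X = 28: dY/dX = 28·e^28, Y = 28·e^28

Elasticity = (28·e^28) · (28 / (28·e^28)) = 28

Interpretation: for a small percentage change in X, the percentage change in Y is approximately 28.00 times as large.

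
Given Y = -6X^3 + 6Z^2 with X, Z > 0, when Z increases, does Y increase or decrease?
Y increases

Taking the partial derivative:
∂Y/∂Z = 12Z

∂Y/∂Z = 12Z > 0 (assuming positive values)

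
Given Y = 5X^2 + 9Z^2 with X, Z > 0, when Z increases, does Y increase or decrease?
Y increases

Taking the partial derivative:
∂Y/∂Z = 18Z

∂Y/∂Z = 18Z > 0 (assuming positive values)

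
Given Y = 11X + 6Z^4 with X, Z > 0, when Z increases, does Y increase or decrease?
Y increases

Taking the partial derivative:
∂Y/∂Z = 24Z^3

∂Y/∂Z = 24Z^3 > 0 (assuming positive values)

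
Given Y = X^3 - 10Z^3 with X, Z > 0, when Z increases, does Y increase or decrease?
Y decreases

Taking the partial derivative:
∂Y/∂Z = -30Z^2

∂Y/∂Z = -30Z^2 < 0 (assuming positive values)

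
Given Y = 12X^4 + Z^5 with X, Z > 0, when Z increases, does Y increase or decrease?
Y increases

Taking the partial derivative:
∂Y/∂Z = 5Z^4

∂Y/∂Z = 5Z^4 > 0 (assuming positive values)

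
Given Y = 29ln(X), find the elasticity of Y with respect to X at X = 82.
Elasticity = 1/ln(82) ≈ 0.2269

Elasticity = (dY/dX) · (X/Y)

dY/dX = 29/X
At X = 82: dY/dX = 29/82, Y = 29·ln(82)

Elasticity = (29/82) · (82 / (29·ln(82))) = 1/ln(82) ≈ 0.2269

Interpretation: for a small percentage change in X, the percentage change in Y is approximately 0.23 times as large.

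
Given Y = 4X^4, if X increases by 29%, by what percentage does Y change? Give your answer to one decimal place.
176.9%

For Y = 4X^4:
If X → X(1 + 0.29)
Then Y → Y · (1 + 0.29)^4
     ≈ Y · 2.7692

Percentage change = ((1 + 0.29)^4 − 1) × 100% ≈ 176.9%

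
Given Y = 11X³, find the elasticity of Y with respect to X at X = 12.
Elasticity = 3

Elasticity = (dY/dX) · (X/Y)

dY/dX = 33·X²
At X = 12: dY/dX = 4752, Y = 19008

Elasticity = 4752 · (12 / 19008) = 3

Interpretation: for a small percentage change in X, the percentage change in Y is approximately 3.00 times as large.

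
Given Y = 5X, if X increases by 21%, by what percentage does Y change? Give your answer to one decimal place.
21.0%

For Y = 5X:
If X → X(1 + 0.21)
Then Y → Y · (1 + 0.21)^1
     = Y · 1.2100

Percentage change = ((1 + 0.21)^1 − 1) × 100% = 21.0%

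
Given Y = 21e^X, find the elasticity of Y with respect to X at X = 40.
Elasticity = 40

Elasticity = (dY/dX) · (X/Y)

dY/dX = 21·e^X
At X = 40: dY/dX = 21·e^40, Y = 21·e^40

Elasticity = (21·e^40) · (40 / (21·e^40)) = 40

Interpretation: for a small percentage change in X, the percentage change in Y is approximately 40.00 times as large.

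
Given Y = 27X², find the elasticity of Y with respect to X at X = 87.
Elasticity = 2

Elasticity = (dY/dX) · (X/Y)

dY/dX = 54·X
At X = 87: dY/dX = 4698, Y = 204363

Elasticity = 4698 · (87 / 204363) = 2

Interpretation: for a small percentage change in X, the percentage change in Y is approximately 2.00 times as large.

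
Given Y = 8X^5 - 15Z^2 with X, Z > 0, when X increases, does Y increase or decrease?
Y increases

Taking the partial derivative:
∂Y/∂X = 40X^4

∂Y/∂X = 40X^4 > 0 (assuming positive values)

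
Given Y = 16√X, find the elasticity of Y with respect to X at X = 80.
Elasticity = 1/2

Elasticity = (dY/dX) · (X/Y)

dY/dX = 8/√X
At X = 80: dY/dX = 2·√5/5, Y = 64·√5

Elasticity = (2·√5/5) · (80 / (64·√5)) = 1/2

Interpretation: for a small percentage change in X, the percentage change in Y is approximately 0.50 times as large.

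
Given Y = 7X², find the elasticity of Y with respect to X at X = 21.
Elasticity = 2

Elasticity = (dY/dX) · (X/Y)

dY/dX = 14·X
At X = 21: dY/dX = 294, Y = 3087

Elasticity = 294 · (21 / 3087) = 2

Interpretation: for a small percentage change in X, the percentage change in Y is approximately 2.00 times as large.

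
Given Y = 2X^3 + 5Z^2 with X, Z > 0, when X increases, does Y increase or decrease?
Y increases

Taking the partial derivative:
∂Y/∂X = 6X^2

∂Y/∂X = 6X^2 > 0 (assuming positive values)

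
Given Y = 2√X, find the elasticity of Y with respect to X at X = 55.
Elasticity = 1/2

Elasticity = (dY/dX) · (X/Y)

dY/dX = 1/√X
At X = 55: dY/dX = √55/55, Y = 2·√55

Elasticity = (√55/55) · (55 / (2·√55)) = 1/2

Interpretation: for a small percentage change in X, the percentage change in Y is approximately 0.50 times as large.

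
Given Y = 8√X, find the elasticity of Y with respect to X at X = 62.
Elasticity = 1/2

Elasticity = (dY/dX) · (X/Y)

dY/dX = 4/√X
At X = 62: dY/dX = 2·√62/31, Y = 8·√62

Elasticity = (2·√62/31) · (62 / (8·√62)) = 1/2

Interpretation: for a small percentage change in X, the percentage change in Y is approximately 0.50 times as large.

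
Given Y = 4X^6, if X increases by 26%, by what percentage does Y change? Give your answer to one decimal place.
300.2%

For Y = 4X^6:
If X → X(1 + 0.26)
Then Y → Y · (1 + 0.26)^6
     ≈ Y · 4.0015

Percentage change = ((1 + 0.26)^6 − 1) × 100% ≈ 300.2%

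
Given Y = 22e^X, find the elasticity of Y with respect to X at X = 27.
Elasticity = 27

Elasticity = (dY/dX) · (X/Y)

dY/dX = 22·e^X
At X = 27: dY/dX = 22·e^27, Y = 22·e^27

Elasticity = (22·e^27) · (27 / (22·e^27)) = 27

Interpretation: for a small percentage change in X, the percentage change in Y is approximately 27.00 times as large.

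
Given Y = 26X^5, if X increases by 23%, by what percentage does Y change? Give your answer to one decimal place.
181.5%

For Y = 26X^5:
If X → X(1 + 0.23)
Then Y → Y · (1 + 0.23)^5
     ≈ Y · 2.8153

Percentage change = ((1 + 0.23)^5 − 1) × 100% ≈ 181.5%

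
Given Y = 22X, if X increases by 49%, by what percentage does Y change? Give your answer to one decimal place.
49.0%

For Y = 22X:
If X → X(1 + 0.49)
Then Y → Y · (1 + 0.49)^1
     = Y · 1.4900

Percentage change = ((1 + 0.49)^1 − 1) × 100% = 49.0%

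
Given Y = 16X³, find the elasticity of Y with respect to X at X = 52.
Elasticity = 3

Elasticity = (dY/dX) · (X/Y)

dY/dX = 48·X²
At X = 52: dY/dX = 129792, Y = 2249728

Elasticity = 129792 · (52 / 2249728) = 3

Interpretation: for a small percentage change in X, the percentage change in Y is approximately 3.00 times as large.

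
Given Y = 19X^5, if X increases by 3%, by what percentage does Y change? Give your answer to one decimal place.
15.9%

For Y = 19X^5:
If X → X(1 + 0.03)
Then Y → Y · (1 + 0.03)^5
     ≈ Y · 1.1593

Percentage change = ((1 + 0.03)^5 − 1) × 100% ≈ 15.9%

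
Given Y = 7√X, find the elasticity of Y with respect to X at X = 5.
Elasticity = 1/2

Elasticity = (dY/dX) · (X/Y)

dY/dX = 7/(2·√X)
At X = 5: dY/dX = 7·√5/10, Y = 7·√5

Elasticity = (7·√5/10) · (5 / (7·√5)) = 1/2

Interpretation: for a small percentage change in X, the percentage change in Y is approximately 0.50 times as large.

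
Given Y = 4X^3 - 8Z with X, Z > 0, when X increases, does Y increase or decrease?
Y increases

Taking the partial derivative:
∂Y/∂X = 12X^2

∂Y/∂X = 12X^2 > 0 (assuming positive values)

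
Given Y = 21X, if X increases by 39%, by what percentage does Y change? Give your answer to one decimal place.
39.0%

For Y = 21X:
If X → X(1 + 0.39)
Then Y → Y · (1 + 0.39)^1
     = Y · 1.3900

Percentage change = ((1 + 0.39)^1 − 1) × 100% = 39.0%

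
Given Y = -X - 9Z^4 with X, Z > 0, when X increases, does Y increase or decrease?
Y decreases

Taking the partial derivative:
∂Y/∂X = -1

∂Y/∂X = -1 < 0 (assuming positive values)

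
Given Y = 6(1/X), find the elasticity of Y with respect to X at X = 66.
Elasticity = -1

Elasticity = (dY/dX) · (X/Y)

dY/dX = -6/X²
At X = 66: dY/dX = -1/726, Y = 1/11

Elasticity = (-1/726) · (66 / (1/11)) = -1

Interpretation: for a small percentage change in X, the percentage change in Y is approximately -1.00 times as large.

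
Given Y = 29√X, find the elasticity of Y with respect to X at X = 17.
Elasticity = 1/2

Elasticity = (dY/dX) · (X/Y)

dY/dX = 29/(2·√X)
At X = 17: dY/dX = 29·√17/34, Y = 29·√17

Elasticity = (29·√17/34) · (17 / (29·√17)) = 1/2

Interpretation: for a small percentage change in X, the percentage change in Y is approximately 0.50 times as large.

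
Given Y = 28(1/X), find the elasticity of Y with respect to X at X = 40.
Elasticity = -1

Elasticity = (dY/dX) · (X/Y)

dY/dX = -28/X²
At X = 40: dY/dX = -7/400, Y = 7/10

Elasticity = (-7/400) · (40 / (7/10)) = -1

Interpretation: for a small percentage change in X, the percentage change in Y is approximately -1.00 times as large.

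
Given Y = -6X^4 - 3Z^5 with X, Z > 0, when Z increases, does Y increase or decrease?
Y decreases

Taking the partial derivative:
∂Y/∂Z = -15Z^4

∂Y/∂Z = -15Z^4 < 0 (assuming positive values)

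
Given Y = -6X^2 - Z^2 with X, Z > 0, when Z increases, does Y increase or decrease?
Y decreases

Taking the partial derivative:
∂Y/∂Z = -2Z

∂Y/∂Z = -2Z < 0 (assuming positive values)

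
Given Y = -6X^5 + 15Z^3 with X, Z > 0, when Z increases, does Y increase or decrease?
Y increases

Taking the partial derivative:
∂Y/∂Z = 45Z^2

∂Y/∂Z = 45Z^2 > 0 (assuming positive values)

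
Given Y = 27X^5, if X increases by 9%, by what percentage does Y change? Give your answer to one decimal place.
53.9%

For Y = 27X^5:
If X → X(1 + 0.09)
Then Y → Y · (1 + 0.09)^5
     ≈ Y · 1.5386

Percentage change = ((1 + 0.09)^5 − 1) × 100% ≈ 53.9%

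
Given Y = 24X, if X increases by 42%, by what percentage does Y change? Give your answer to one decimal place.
42.0%

For Y = 24X:
If X → X(1 + 0.42)
Then Y → Y · (1 + 0.42)^1
     = Y · 1.4200

Percentage change = ((1 + 0.42)^1 − 1) × 100% = 42.0%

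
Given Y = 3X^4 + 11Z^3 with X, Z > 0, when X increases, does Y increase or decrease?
Y increases

Taking the partial derivative:
∂Y/∂X = 12X^3

∂Y/∂X = 12X^3 > 0 (assuming positive values)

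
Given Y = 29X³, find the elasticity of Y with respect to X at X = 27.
Elasticity = 3

Elasticity = (dY/dX) · (X/Y)

dY/dX = 87·X²
At X = 27: dY/dX = 63423, Y = 570807

Elasticity = 63423 · (27 / 570807) = 3

Interpretation: for a small percentage change in X, the percentage change in Y is approximately 3.00 times as large.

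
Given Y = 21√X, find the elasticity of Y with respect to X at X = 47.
Elasticity = 1/2

Elasticity = (dY/dX) · (X/Y)

dY/dX = 21/(2·√X)
At X = 47: dY/dX = 21·√47/94, Y = 21·√47

Elasticity = (21·√47/94) · (47 / (21·√47)) = 1/2

Interpretation: for a small percentage change in X, the percentage change in Y is approximately 0.50 times as large.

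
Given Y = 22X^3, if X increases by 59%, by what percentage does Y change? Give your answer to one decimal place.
302.0%

For Y = 22X^3:
If X → X(1 + 0.59)
Then Y → Y · (1 + 0.59)^3
     ≈ Y · 4.0197

Percentage change = ((1 + 0.59)^3 − 1) × 100% ≈ 302.0%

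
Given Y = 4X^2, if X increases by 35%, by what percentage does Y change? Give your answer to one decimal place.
82.3%

For Y = 4X^2:
If X → X(1 + 0.35)
Then Y → Y · (1 + 0.35)^2
     = Y · 1.8225

Percentage change = ((1 + 0.35)^2 − 1) × 100% ≈ 82.3%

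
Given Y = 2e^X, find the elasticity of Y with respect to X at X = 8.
Elasticity = 8

Elasticity = (dY/dX) · (X/Y)

dY/dX = 2·e^X
At X = 8: dY/dX = 2·e^8, Y = 2·e^8

Elasticity = (2·e^8) · (8 / (2·e^8)) = 8

Interpretation: for a small percentage change in X, the percentage change in Y is approximately 8.00 times as large.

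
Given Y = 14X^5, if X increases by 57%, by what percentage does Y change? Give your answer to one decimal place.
853.9%

For Y = 14X^5:
If X → X(1 + 0.57)
Then Y → Y · (1 + 0.57)^5
     ≈ Y · 9.5389

Percentage change = ((1 + 0.57)^5 − 1) × 100% ≈ 853.9%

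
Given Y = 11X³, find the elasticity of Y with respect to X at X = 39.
Elasticity = 3

Elasticity = (dY/dX) · (X/Y)

dY/dX = 33·X²
At X = 39: dY/dX = 50193, Y = 652509

Elasticity = 50193 · (39 / 652509) = 3

Interpretation: for a small percentage change in X, the percentage change in Y is approximately 3.00 times as large.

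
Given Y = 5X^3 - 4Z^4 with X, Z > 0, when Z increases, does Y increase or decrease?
Y decreases

Taking the partial derivative:
∂Y/∂Z = -16Z^3

∂Y/∂Z = -16Z^3 < 0 (assuming positive values)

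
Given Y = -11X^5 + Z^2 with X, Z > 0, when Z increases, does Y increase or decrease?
Y increases

Taking the partial derivative:
∂Y/∂Z = 2Z

∂Y/∂Z = 2Z > 0 (assuming positive values)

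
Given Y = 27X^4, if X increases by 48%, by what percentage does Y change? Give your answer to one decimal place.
379.8%

For Y = 27X^4:
If X → X(1 + 0.48)
Then Y → Y · (1 + 0.48)^4
     ≈ Y · 4.7979

Percentage change = ((1 + 0.48)^4 − 1) × 100% ≈ 379.8%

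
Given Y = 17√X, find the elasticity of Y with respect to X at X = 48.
Elasticity = 1/2

Elasticity = (dY/dX) · (X/Y)

dY/dX = 17/(2·√X)
At X = 48: dY/dX = 17·√3/24, Y = 68·√3

Elasticity = (17·√3/24) · (48 / (68·√3)) = 1/2

Interpretation: for a small percentage change in X, the percentage change in Y is approximately 0.50 times as large.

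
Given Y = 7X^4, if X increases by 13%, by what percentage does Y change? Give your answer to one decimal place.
63.0%

For Y = 7X^4:
If X → X(1 + 0.13)
Then Y → Y · (1 + 0.13)^4
     ≈ Y · 1.6305

Percentage change = ((1 + 0.13)^4 − 1) × 100% ≈ 63.0%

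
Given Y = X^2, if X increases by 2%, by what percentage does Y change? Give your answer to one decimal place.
4.0%

For Y = X^2:
If X → X(1 + 0.02)
Then Y → Y · (1 + 0.02)^2
     = Y · 1.0404

Percentage change = ((1 + 0.02)^2 − 1) × 100% ≈ 4.0%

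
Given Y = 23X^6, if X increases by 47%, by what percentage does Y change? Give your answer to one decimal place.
909.0%

For Y = 23X^6:
If X → X(1 + 0.47)
Then Y → Y · (1 + 0.47)^6
     ≈ Y · 10.0903

Percentage change = ((1 + 0.47)^6 − 1) × 100% ≈ 909.0%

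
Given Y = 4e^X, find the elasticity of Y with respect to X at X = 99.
Elasticity = 99

Elasticity = (dY/dX) · (X/Y)

dY/dX = 4·e^X
At X = 99: dY/dX = 4·e^99, Y = 4·e^99

Elasticity = (4·e^99) · (99 / (4·e^99)) = 99

Interpretation: for a small percentage change in X, the percentage change in Y is approximately 99.00 times as large.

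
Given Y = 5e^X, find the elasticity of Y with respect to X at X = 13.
Elasticity = 13

Elasticity = (dY/dX) · (X/Y)

dY/dX = 5·e^X
At X = 13: dY/dX = 5·e^13, Y = 5·e^13

Elasticity = (5·e^13) · (13 / (5·e^13)) = 13

Interpretation: for a small percentage change in X, the percentage change in Y is approximately 13.00 times as large.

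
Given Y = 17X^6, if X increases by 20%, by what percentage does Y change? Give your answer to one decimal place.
198.6%

For Y = 17X^6:
If X → X(1 + 0.2)
Then Y → Y · (1 + 0.2)^6
     ≈ Y · 2.9860

Percentage change = ((1 + 0.2)^6 − 1) × 100% ≈ 198.6%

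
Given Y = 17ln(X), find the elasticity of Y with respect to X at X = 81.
Elasticity = 1/ln(81) ≈ 0.2276

Elasticity = (dY/dX) · (X/Y)

dY/dX = 17/X
At X = 81: dY/dX = 17/81, Y = 17·ln(81)

Elasticity = (17/81) · (81 / (17·ln(81))) = 1/ln(81) ≈ 0.2276

Interpretation: for a small percentage change in X, the percentage change in Y is approximately 0.23 times as large.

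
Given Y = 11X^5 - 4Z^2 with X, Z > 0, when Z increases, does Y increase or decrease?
Y decreases

Taking the partial derivative:
∂Y/∂Z = -8Z

∂Y/∂Z = -8Z < 0 (assuming positive values)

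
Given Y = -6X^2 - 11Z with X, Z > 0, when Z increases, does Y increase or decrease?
Y decreases

Taking the partial derivative:
∂Y/∂Z = -11

∂Y/∂Z = -11 < 0 (assuming positive values)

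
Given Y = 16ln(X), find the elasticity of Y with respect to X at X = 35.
Elasticity = 1/ln(35) ≈ 0.2813

Elasticity = (dY/dX) · (X/Y)

dY/dX = 16/X
At X = 35: dY/dX = 16/35, Y = 16·ln(35)

Elasticity = (16/35) · (35 / (16·ln(35))) = 1/ln(35) ≈ 0.2813

Interpretation: for a small percentage change in X, the percentage change in Y is approximately 0.28 times as large.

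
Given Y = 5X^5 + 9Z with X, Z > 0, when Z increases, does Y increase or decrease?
Y increases

Taking the partial derivative:
∂Y/∂Z = 9

∂Y/∂Z = 9 > 0 (assuming positive values)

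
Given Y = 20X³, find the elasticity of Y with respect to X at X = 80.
Elasticity = 3

Elasticity = (dY/dX) · (X/Y)

dY/dX = 60·X²
At X = 80: dY/dX = 384000, Y = 10240000

Elasticity = 384000 · (80 / 10240000) = 3

Interpretation: for a small percentage change in X, the percentage change in Y is approximately 3.00 times as large.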